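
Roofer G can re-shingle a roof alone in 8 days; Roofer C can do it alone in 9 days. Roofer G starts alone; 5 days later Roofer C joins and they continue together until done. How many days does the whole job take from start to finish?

In 5 days Roofer G does 5/8 of the job, leaving 3/8.
Roofer G and Roofer C together work at 17/72 per day, so finishing takes 3/8 ÷ 17/72 = 27/17 days.
Total time = 5 + 27/17 = 112/17 days.

112/17 days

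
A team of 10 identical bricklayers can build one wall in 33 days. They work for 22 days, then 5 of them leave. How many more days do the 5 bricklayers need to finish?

22 days

One bricklayer does 1/330 of the job per day.
After 22 days with 10 bricklayers, 2/3 is done (1/3 left).
With 5 bricklayers the rate is 5/330 = 1/66, so the rest takes 1/3 ÷ 1/66 = 22 days.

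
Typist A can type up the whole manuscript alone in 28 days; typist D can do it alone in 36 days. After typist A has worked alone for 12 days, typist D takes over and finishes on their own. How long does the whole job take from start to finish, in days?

In 12 days typist A does 12/28 = 3/7 of the job, leaving 4/7.
Typist D works at 1/36 per day, so finishing takes 4/7 ÷ 1/36 = 144/7 days.
Total time = 12 + 144/7 = 228/7 days.

228/7 days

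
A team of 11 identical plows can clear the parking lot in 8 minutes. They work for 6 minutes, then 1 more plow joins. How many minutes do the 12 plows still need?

11/6 minutes

One plow does 1/88 of the job per minute.
After 6 minutes with 11 plows, 3/4 is done (1/4 left).
With 12 plows the rate is 12/88 = 3/22, so the rest takes 1/4 ÷ 3/22 = 11/6 minutes.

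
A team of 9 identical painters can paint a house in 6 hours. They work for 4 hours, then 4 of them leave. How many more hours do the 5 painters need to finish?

18/5 hours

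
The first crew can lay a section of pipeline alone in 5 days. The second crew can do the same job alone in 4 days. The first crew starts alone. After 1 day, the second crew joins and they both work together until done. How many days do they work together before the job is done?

In the first 1 day the first crew alone does 1/5 of the job, leaving 4/5.
Once everyone is working, combined rate: 1/5 + 1/4 = (4 + 5)/20 = 9/20 per day.
Remaining 4/5 at 9/20 per day takes 16/9 days.

16/9 days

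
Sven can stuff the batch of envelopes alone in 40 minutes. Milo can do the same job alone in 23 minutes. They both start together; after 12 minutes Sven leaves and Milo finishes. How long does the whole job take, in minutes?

161/10 minutes

In the first 12 minutes the combined rate is 63/920, so 189/230 of the job is done, leaving 41/230.
After Sven leaves the rate is 1/23 per minute; the remaining 41/230 takes 41/10 minutes.
Total = 12 + 41/10 = 161/10 minutes.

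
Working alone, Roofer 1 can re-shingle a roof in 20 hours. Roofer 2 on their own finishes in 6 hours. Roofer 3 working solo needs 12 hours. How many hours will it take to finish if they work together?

10/3 hours

Combined rate: 1/20 + 1/6 + 1/12 = (3 + 10 + 5)/60 = 18/60 = 3/10 per hour.
Time = 1 ÷ (3/10) = 10/3 hours.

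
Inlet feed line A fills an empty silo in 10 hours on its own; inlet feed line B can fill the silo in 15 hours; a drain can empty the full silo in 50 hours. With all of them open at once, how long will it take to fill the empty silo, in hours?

Net rate = 1/10 + 1/15 − 1/50 = (15 + 10 − 3)/150 = 22/150 = 11/75 per hour.
Filling time = 1 ÷ (11/75) = 75/11 hours.

75/11 hours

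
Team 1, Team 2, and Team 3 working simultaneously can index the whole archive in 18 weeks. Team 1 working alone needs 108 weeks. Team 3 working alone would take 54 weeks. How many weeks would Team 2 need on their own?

Combined rate is 1/18 per week.
Known contribution: 1/108 + 1/54 = (1 + 2)/108 = 3/108 = 1/36 per week.
So Team 2's rate is 1/18 − 1/36 = 1/36, meaning 36 weeks alone.

36 weeks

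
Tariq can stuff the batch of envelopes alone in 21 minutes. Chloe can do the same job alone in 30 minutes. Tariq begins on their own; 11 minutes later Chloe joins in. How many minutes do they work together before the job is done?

In the first 11 minutes Tariq alone does 11/21 of the job, leaving 10/21.
Once everyone is working, combined rate: 1/21 + 1/30 = (10 + 7)/210 = 17/210 per minute.
Remaining 10/21 at 17/210 per minute takes 100/17 minutes.

100/17 minutes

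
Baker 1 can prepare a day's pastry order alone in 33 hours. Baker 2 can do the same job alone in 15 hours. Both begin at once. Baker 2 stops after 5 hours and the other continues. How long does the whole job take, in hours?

22 hours

In the first 5 hours the combined rate is 16/165, so 16/33 of the job is done, leaving 17/33.
After Baker 2 leaves the rate is 1/33 per hour; the remaining 17/33 takes 17 hours.
Total = 5 + 17 = 22 hours.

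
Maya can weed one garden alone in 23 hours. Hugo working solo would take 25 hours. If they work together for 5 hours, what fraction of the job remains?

Combined rate: 1/23 + 1/25 = (25 + 23)/575 = 48/575 per hour.
In 5 hours they complete 5·48/575 = 48/115 of the job.
So 67/115 remains.

67/115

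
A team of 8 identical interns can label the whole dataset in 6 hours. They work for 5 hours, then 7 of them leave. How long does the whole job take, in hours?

13 hours

One intern does 1/48 of the job per hour.
After 5 hours with 8 interns, 5/6 is done (1/6 left).
With 1 intern the rate is 1/48, so the rest takes 1/6 ÷ 1/48 = 8 hours.
Total = 5 + 8 = 13 hours.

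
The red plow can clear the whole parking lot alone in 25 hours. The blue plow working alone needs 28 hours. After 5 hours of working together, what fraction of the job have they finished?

53/140

Combined rate: 1/25 + 1/28 = (28 + 25)/700 = 53/700 per hour.
In 5 hours they complete 5·53/700 = 53/140 of the job.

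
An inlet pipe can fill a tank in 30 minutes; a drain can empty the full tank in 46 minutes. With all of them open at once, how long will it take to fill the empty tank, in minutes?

345/4 minutes

Net rate = 1/30 − 1/46 = (23 − 15)/690 = 8/690 = 4/345 per minute.
Filling time = 1 ÷ (4/345) = 345/4 minutes.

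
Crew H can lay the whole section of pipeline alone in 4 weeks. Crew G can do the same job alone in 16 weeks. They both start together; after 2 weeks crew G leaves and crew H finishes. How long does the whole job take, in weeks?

7/2 weeks

In the first 2 weeks the combined rate is 5/16, so 5/8 of the job is done, leaving 3/8.
After crew G leaves the rate is 1/4 per week; the remaining 3/8 takes 3/2 weeks.
Total = 2 + 3/2 = 7/2 weeks.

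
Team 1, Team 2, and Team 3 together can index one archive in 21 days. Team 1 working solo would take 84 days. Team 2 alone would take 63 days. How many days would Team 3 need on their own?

252/5 days

Combined rate is 1/21 per day.
Known contribution: 1/84 + 1/63 = (3 + 4)/252 = 7/252 = 1/36 per day.
So Team 3's rate is 1/21 − 1/36 = 5/252, meaning 252/5 days alone.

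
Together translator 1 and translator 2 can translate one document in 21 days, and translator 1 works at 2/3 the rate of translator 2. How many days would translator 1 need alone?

Let translator 2's rate be r; then translator 1's rate is (2/3)r, so together (2/3 + 1)r = (5/3)r = 1/21.
Thus r = 1/35 per day.
Translator 2 alone: 35 days; translator 1 alone: 105/2 days.

105/2 days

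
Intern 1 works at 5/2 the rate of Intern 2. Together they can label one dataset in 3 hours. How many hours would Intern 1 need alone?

21/5 hours

Let Intern 2's rate be r; then Intern 1's rate is (5/2)r, so together (5/2 + 1)r = (7/2)r = 1/3.
Thus r = 2/21 per hour.
Intern 2 alone: 21/2 hours; Intern 1 alone: 21/5 hours.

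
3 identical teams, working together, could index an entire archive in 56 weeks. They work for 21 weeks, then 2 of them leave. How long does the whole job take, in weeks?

126 weeks

One team does 1/168 of the job per week.
After 21 weeks with 3 teams, 3/8 is done (5/8 left).
With 1 team the rate is 1/168, so the rest takes 5/8 ÷ 1/168 = 105 weeks.
Total = 21 + 105 = 126 weeks.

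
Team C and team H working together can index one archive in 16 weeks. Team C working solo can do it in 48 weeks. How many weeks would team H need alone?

24 weeks

Combined rate is 1/16 per week.
Known contribution: 1/48 per week.
So team H's rate is 1/16 − 1/48 = 1/24, meaning 24 weeks alone.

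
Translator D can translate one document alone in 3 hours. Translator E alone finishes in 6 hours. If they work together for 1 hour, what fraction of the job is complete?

Combined rate: 1/3 + 1/6 = (2 + 1)/6 = 3/6 = 1/2 per hour.
In 1 hour they complete 1·1/2 = 1/2 of the job.

1/2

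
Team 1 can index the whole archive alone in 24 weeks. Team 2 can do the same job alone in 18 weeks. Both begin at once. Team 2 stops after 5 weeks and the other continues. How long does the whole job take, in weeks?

52/3 weeks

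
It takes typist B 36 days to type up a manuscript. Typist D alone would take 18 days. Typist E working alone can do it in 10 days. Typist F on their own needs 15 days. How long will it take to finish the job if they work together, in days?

Combined rate: 1/36 + 1/18 + 1/10 + 1/15 = (5 + 10 + 18 + 12)/180 = 45/180 = 1/4 per day.
Time = 1 ÷ (1/4) = 4 days.

4 days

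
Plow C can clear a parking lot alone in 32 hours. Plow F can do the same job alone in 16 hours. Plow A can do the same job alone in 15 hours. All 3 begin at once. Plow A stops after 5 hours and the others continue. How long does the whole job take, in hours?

In the first 5 hours the combined rate is 77/480, so 77/96 of the job is done, leaving 19/96.
After plow A leaves the rate is 3/32 per hour; the remaining 19/96 takes 19/9 hours.
Total = 5 + 19/9 = 64/9 hours.

64/9 hours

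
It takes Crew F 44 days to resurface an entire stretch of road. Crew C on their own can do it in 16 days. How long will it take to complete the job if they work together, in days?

176/15 days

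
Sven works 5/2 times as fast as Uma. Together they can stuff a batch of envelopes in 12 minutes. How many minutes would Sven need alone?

84/5 minutes

Let Uma's rate be r; then Sven's rate is (5/2)r, so together (5/2 + 1)r = (7/2)r = 1/12.
Thus r = 1/42 per minute.
Uma alone: 42 minutes; Sven alone: 84/5 minutes.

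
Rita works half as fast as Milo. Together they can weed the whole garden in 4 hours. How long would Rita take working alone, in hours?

Let Milo's rate be r; then Rita's rate is (1/2)r, so together (1/2 + 1)r = (3/2)r = 1/4.
Thus r = 1/6 per hour.
Milo alone: 6 hours; Rita alone: 12 hours.

12 hours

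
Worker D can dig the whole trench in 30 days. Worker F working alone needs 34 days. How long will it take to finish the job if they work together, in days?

Combined rate: 1/30 + 1/34 = (17 + 15)/510 = 32/510 = 16/255 per day.
Time = 1 ÷ (16/255) = 255/16 days.

255/16 days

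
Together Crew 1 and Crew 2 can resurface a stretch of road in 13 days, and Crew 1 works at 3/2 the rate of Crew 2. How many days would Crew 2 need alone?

65/2 days

Let Crew 2's rate be r; then Crew 1's rate is (3/2)r, so together (3/2 + 1)r = (5/2)r = 1/13.
Thus r = 2/65 per day.
Crew 2 alone: 65/2 days; Crew 1 alone: 65/3 days.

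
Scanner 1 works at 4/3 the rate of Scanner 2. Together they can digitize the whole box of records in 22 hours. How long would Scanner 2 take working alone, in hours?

154/3 hours

Let Scanner 2's rate be r; then Scanner 1's rate is (4/3)r, so together (4/3 + 1)r = (7/3)r = 1/22.
Thus r = 3/154 per hour.
Scanner 2 alone: 154/3 hours; Scanner 1 alone: 77/2 hours.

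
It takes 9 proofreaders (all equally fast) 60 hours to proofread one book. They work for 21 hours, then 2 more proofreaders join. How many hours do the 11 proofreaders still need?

351/11 hours

One proofreader does 1/540 of the job per hour.
After 21 hours with 9 proofreaders, 7/20 is done (13/20 left).
With 11 proofreaders the rate is 11/540, so the rest takes 13/20 ÷ 11/540 = 351/11 hours.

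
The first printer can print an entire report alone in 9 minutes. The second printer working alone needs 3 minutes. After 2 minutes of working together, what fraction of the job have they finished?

8/9

Combined rate: 1/9 + 1/3 = (1 + 3)/9 = 4/9 per minute.
In 2 minutes they complete 2·4/9 = 8/9 of the job.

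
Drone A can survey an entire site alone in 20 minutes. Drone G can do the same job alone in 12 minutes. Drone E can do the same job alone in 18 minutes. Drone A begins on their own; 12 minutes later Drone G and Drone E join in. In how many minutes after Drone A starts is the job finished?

In the first 12 minutes Drone A alone does 12/20 = 3/5 of the job, leaving 2/5.
Once everyone is working, combined rate: 1/20 + 1/12 + 1/18 = (9 + 15 + 10)/180 = 34/180 = 17/90 per minute.
Remaining 2/5 at 17/90 per minute takes 36/17 minutes.
Total from the start = 12 + 36/17 = 240/17 minutes.

240/17 minutes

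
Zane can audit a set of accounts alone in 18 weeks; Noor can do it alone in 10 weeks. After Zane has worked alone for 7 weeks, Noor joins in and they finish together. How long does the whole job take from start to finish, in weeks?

153/14 weeks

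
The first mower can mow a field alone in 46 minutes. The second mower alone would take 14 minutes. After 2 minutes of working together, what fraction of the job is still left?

Combined rate: 1/46 + 1/14 = (7 + 23)/322 = 30/322 = 15/161 per minute.
In 2 minutes they complete 2·15/161 = 30/161 of the job.
So 131/161 remains.

131/161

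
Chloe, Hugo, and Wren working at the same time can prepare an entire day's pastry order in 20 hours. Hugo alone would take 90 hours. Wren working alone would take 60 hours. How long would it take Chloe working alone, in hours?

Combined rate is 1/20 per hour.
Known contribution: 1/90 + 1/60 = (2 + 3)/180 = 5/180 = 1/36 per hour.
So Chloe's rate is 1/20 − 1/36 = 1/45, meaning 45 hours alone.

45 hours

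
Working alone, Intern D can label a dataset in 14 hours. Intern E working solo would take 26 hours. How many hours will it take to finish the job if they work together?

91/10 hours

Combined rate: 1/14 + 1/26 = (13 + 7)/182 = 20/182 = 10/91 per hour.
Time = 1 ÷ (10/91) = 91/10 hours.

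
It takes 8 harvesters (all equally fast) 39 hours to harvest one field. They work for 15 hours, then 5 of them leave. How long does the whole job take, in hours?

79 hours

One harvester does 1/312 of the job per hour.
After 15 hours with 8 harvesters, 5/13 is done (8/13 left).
With 3 harvesters the rate is 3/312 = 1/104, so the rest takes 8/13 ÷ 1/104 = 64 hours.
Total = 15 + 64 = 79 hours.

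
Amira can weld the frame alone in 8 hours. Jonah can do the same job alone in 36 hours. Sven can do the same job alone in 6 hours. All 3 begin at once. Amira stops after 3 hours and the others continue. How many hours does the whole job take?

45/14 hours

In the first 3 hours the combined rate is 23/72, so 23/24 of the job is done, leaving 1/24.
After Amira leaves the rate is 7/36 per hour; the remaining 1/24 takes 3/14 hours.
Total = 3 + 3/14 = 45/14 hours.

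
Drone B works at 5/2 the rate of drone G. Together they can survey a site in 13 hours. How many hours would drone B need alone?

Let drone G's rate be r; then drone B's rate is (5/2)r, so together (5/2 + 1)r = (7/2)r = 1/13.
Thus r = 2/91 per hour.
Drone G alone: 91/2 hours; drone B alone: 91/5 hours.

91/5 hours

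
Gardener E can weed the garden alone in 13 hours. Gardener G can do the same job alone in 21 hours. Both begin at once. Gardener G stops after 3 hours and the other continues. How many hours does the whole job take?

78/7 hours

In the first 3 hours the combined rate is 34/273, so 34/91 of the job is done, leaving 57/91.
After gardener G leaves the rate is 1/13 per hour; the remaining 57/91 takes 57/7 hours.
Total = 3 + 57/7 = 78/7 hours.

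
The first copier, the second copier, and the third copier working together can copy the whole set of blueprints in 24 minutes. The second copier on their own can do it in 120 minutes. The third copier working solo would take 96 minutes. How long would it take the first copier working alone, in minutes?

Combined rate is 1/24 per minute.
Known contribution: 1/120 + 1/96 = (4 + 5)/480 = 9/480 = 3/160 per minute.
So the first copier's rate is 1/24 − 3/160 = 11/480, meaning 480/11 minutes alone.

480/11 minutes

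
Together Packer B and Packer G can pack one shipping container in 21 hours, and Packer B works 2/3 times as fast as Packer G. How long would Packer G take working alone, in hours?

Let Packer G's rate be r; then Packer B's rate is (2/3)r, so together (2/3 + 1)r = (5/3)r = 1/21.
Thus r = 1/35 per hour.
Packer G alone: 35 hours; Packer B alone: 105/2 hours.

35 hours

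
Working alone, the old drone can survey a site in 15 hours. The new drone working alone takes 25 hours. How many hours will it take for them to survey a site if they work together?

75/8 hours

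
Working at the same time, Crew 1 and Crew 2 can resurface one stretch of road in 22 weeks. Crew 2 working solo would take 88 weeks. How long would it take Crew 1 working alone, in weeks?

88/3 weeks

Combined rate is 1/22 per week.
Known contribution: 1/88 per week.
So Crew 1's rate is 1/22 − 1/88 = 3/88, meaning 88/3 weeks alone.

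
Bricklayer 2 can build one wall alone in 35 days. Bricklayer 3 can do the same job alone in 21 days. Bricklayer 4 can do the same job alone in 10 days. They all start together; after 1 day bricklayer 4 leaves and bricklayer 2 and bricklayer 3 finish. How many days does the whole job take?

In the first 1 day the combined rate is 37/210, so 37/210 of the job is done, leaving 173/210.
After bricklayer 4 leaves the rate is 8/105 per day; the remaining 173/210 takes 173/16 days.
Total = 1 + 173/16 = 189/16 days.

189/16 days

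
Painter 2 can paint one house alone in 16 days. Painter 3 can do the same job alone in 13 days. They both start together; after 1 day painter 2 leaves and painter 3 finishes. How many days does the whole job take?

In the first 1 day the combined rate is 29/208, so 29/208 of the job is done, leaving 179/208.
After painter 2 leaves the rate is 1/13 per day; the remaining 179/208 takes 179/16 days.
Total = 1 + 179/16 = 195/16 days.

195/16 days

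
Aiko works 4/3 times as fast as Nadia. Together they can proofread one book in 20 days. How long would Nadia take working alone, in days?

Let Nadia's rate be r; then Aiko's rate is (4/3)r, so together (4/3 + 1)r = (7/3)r = 1/20.
Thus r = 3/140 per day.
Nadia alone: 140/3 days; Aiko alone: 35 days.

140/3 days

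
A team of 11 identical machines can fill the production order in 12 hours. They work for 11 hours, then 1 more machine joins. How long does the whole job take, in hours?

One machine does 1/132 of the job per hour.
After 11 hours with 11 machines, 11/12 is done (1/12 left).
With 12 machines the rate is 12/132 = 1/11, so the rest takes 1/12 ÷ 1/11 = 11/12 hours.
Total = 11 + 11/12 = 143/12 hours.

143/12 hours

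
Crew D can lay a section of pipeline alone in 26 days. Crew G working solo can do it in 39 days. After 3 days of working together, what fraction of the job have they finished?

5/26

Combined rate: 1/26 + 1/39 = (3 + 2)/78 = 5/78 per day.
In 3 days they complete 3·5/78 = 5/26 of the job.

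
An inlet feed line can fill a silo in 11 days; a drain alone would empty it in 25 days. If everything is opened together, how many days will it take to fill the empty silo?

Net rate = 1/11 − 1/25 = (25 − 11)/275 = 14/275 per day.
Filling time = 1 ÷ (14/275) = 275/14 days.

275/14 days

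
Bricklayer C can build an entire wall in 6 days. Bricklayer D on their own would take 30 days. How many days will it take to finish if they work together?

Combined rate: 1/6 + 1/30 = (5 + 1)/30 = 6/30 = 1/5 per day.
Time = 1 ÷ (1/5) = 5 days.

5 days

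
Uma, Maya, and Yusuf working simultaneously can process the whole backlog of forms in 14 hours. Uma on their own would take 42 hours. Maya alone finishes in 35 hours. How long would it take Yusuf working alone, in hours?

105/2 hours

Combined rate is 1/14 per hour.
Known contribution: 1/42 + 1/35 = (5 + 6)/210 = 11/210 per hour.
So Yusuf's rate is 1/14 − 11/210 = 2/105, meaning 105/2 hours alone.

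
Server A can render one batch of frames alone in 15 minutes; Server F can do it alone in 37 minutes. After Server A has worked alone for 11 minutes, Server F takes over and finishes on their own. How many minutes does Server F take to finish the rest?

In 11 minutes Server A does 11/15 of the job, leaving 4/15.
Server F works at 1/37 per minute, so finishing takes 4/15 ÷ 1/37 = 148/15 minutes.

148/15 minutes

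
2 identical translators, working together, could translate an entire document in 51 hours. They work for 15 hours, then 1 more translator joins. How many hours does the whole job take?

One translator does 1/102 of the job per hour.
After 15 hours with 2 translators, 5/17 is done (12/17 left).
With 3 translators the rate is 3/102 = 1/34, so the rest takes 12/17 ÷ 1/34 = 24 hours.
Total = 15 + 24 = 39 hours.

39 hours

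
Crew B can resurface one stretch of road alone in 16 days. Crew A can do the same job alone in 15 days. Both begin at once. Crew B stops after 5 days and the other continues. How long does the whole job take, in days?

165/16 days

In the first 5 days the combined rate is 31/240, so 31/48 of the job is done, leaving 17/48.
After crew B leaves the rate is 1/15 per day; the remaining 17/48 takes 85/16 days.
Total = 5 + 85/16 = 165/16 days.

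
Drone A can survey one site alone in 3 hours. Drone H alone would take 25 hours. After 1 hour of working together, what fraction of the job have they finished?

Combined rate: 1/3 + 1/25 = (25 + 3)/75 = 28/75 per hour.
In 1 hour they complete 1·28/75 = 28/75 of the job.

28/75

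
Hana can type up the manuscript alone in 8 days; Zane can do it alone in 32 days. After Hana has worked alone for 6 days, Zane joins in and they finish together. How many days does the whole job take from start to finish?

In 6 days Hana does 6/8 = 3/4 of the job, leaving 1/4.
Hana and Zane together work at 5/32 per day, so finishing takes 1/4 ÷ 5/32 = 8/5 days.
Total time = 6 + 8/5 = 38/5 days.

38/5 days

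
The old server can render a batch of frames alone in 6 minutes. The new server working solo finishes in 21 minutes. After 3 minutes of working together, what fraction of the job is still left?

5/14

Combined rate: 1/6 + 1/21 = (7 + 2)/42 = 9/42 = 3/14 per minute.
In 3 minutes they complete 3·3/14 = 9/14 of the job.
So 5/14 remains.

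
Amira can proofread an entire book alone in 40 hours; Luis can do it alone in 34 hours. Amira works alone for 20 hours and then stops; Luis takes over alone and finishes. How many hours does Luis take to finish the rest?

In 20 hours Amira does 20/40 = 1/2 of the job, leaving 1/2.
Luis works at 1/34 per hour, so finishing takes 1/2 ÷ 1/34 = 17 hours.

17 hours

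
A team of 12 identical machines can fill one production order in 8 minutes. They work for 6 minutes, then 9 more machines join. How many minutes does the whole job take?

50/7 minutes

One machine does 1/96 of the job per minute.
After 6 minutes with 12 machines, 3/4 is done (1/4 left).
With 21 machines the rate is 21/96 = 7/32, so the rest takes 1/4 ÷ 7/32 = 8/7 minutes.
Total = 6 + 8/7 = 50/7 minutes.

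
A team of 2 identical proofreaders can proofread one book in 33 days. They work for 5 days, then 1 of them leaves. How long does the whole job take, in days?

61 days

One proofreader does 1/66 of the job per day.
After 5 days with 2 proofreaders, 5/33 is done (28/33 left).
With 1 proofreader the rate is 1/66, so the rest takes 28/33 ÷ 1/66 = 56 days.
Total = 5 + 56 = 61 days.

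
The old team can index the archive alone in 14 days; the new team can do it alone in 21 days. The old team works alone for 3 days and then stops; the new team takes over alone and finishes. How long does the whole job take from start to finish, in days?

In 3 days the old team does 3/14 of the job, leaving 11/14.
The new team works at 1/21 per day, so finishing takes 11/14 ÷ 1/21 = 33/2 days.
Total time = 3 + 33/2 = 39/2 days.

39/2 days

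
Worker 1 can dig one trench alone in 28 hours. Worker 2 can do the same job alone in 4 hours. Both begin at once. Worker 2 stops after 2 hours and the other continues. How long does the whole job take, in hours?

14 hours

In the first 2 hours the combined rate is 2/7, so 4/7 of the job is done, leaving 3/7.
After Worker 2 leaves the rate is 1/28 per hour; the remaining 3/7 takes 12 hours.
Total = 2 + 12 = 14 hours.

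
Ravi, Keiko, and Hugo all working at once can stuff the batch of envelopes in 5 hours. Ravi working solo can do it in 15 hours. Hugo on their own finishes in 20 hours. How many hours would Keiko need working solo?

Combined rate is 1/5 per hour.
Known contribution: 1/15 + 1/20 = (4 + 3)/60 = 7/60 per hour.
So Keiko's rate is 1/5 − 7/60 = 1/12, meaning 12 hours alone.

12 hours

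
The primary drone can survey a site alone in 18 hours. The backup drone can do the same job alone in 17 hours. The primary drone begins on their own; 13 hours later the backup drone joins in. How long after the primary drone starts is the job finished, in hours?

108/7 hours

In the first 13 hours the primary drone alone does 13/18 of the job, leaving 5/18.
Once everyone is working, combined rate: 1/18 + 1/17 = (17 + 18)/306 = 35/306 per hour.
Remaining 5/18 at 35/306 per hour takes 17/7 hours.
Total from the start = 13 + 17/7 = 108/7 hours.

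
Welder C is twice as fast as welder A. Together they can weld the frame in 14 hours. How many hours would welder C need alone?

21 hours

Let welder A's rate be r; then welder C's rate is 2r, so together (2 + 1)r = 3r = 1/14.
Thus r = 1/42 per hour.
Welder A alone: 42 hours; welder C alone: 21 hours.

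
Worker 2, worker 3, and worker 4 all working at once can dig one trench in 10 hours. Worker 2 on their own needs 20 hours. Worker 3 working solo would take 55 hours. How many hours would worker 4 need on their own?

220/7 hours

Combined rate is 1/10 per hour.
Known contribution: 1/20 + 1/55 = (11 + 4)/220 = 15/220 = 3/44 per hour.
So worker 4's rate is 1/10 − 3/44 = 7/220, meaning 220/7 hours alone.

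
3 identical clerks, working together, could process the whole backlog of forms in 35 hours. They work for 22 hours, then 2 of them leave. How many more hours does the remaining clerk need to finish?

One clerk does 1/105 of the job per hour.
After 22 hours with 3 clerks, 22/35 is done (13/35 left).
With 1 clerk the rate is 1/105, so the rest takes 13/35 ÷ 1/105 = 39 hours.

39 hours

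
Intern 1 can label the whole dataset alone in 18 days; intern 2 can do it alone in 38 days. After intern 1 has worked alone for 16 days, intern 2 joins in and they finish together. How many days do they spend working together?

19/14 days

In 16 days intern 1 does 16/18 = 8/9 of the job, leaving 1/9.
Intern 1 and intern 2 together work at 14/171 per day, so finishing takes 1/9 ÷ 14/171 = 19/14 days.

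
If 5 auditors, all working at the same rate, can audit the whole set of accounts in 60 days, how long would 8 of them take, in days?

75/2 days

Total work is 5·60 = 300 auditor-days.
With 8 auditors: 300/8 = 75/2 days.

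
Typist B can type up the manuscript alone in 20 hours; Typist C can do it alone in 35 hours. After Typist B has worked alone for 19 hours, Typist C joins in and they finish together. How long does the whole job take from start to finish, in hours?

216/11 hours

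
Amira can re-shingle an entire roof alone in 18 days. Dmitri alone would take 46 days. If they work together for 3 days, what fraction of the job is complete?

16/69

Combined rate: 1/18 + 1/46 = (23 + 9)/414 = 32/414 = 16/207 per day.
In 3 days they complete 3·16/207 = 16/69 of the job.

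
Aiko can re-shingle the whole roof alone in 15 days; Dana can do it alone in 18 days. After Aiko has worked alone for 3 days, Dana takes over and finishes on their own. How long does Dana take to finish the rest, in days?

In 3 days Aiko does 3/15 = 1/5 of the job, leaving 4/5.
Dana works at 1/18 per day, so finishing takes 4/5 ÷ 1/18 = 72/5 days.

72/5 days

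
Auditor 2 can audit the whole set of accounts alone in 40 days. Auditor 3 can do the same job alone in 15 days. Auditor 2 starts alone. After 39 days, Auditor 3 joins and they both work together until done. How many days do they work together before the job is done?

3/11 days

In the first 39 days Auditor 2 alone does 39/40 of the job, leaving 1/40.
Once everyone is working, combined rate: 1/40 + 1/15 = (3 + 8)/120 = 11/120 per day.
Remaining 1/40 at 11/120 per day takes 3/11 days.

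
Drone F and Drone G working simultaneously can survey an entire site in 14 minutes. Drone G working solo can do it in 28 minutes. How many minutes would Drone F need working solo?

28 minutes

Combined rate is 1/14 per minute.
Known contribution: 1/28 per minute.
So Drone F's rate is 1/14 − 1/28 = 1/28, meaning 28 minutes alone.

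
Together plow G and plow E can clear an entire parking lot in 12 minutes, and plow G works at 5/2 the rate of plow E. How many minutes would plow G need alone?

Let plow E's rate be r; then plow G's rate is (5/2)r, so together (5/2 + 1)r = (7/2)r = 1/12.
Thus r = 1/42 per minute.
Plow E alone: 42 minutes; plow G alone: 84/5 minutes.

84/5 minutes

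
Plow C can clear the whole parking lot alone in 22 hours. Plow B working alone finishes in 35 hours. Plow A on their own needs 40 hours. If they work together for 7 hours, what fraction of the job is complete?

61/88

Combined rate: 1/22 + 1/35 + 1/40 = (140 + 88 + 77)/3080 = 305/3080 = 61/616 per hour.
In 7 hours they complete 7·61/616 = 61/88 of the job.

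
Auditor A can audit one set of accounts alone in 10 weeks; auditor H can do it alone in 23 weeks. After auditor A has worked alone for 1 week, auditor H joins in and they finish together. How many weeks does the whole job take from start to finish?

80/11 weeks

In 1 week auditor A does 1/10 of the job, leaving 9/10.
Auditor A and auditor H together work at 33/230 per week, so finishing takes 9/10 ÷ 33/230 = 69/11 weeks.
Total time = 1 + 69/11 = 80/11 weeks.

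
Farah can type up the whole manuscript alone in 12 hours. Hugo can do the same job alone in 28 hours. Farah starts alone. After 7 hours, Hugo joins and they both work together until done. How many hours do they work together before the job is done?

7/2 hours

In the first 7 hours Farah alone does 7/12 of the job, leaving 5/12.
Once everyone is working, combined rate: 1/12 + 1/28 = (7 + 3)/84 = 10/84 = 5/42 per hour.
Remaining 5/12 at 5/42 per hour takes 7/2 hours.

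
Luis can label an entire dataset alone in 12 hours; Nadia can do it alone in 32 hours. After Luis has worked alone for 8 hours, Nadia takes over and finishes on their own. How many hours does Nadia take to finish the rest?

32/3 hours

In 8 hours Luis does 8/12 = 2/3 of the job, leaving 1/3.
Nadia works at 1/32 per hour, so finishing takes 1/3 ÷ 1/32 = 32/3 hours.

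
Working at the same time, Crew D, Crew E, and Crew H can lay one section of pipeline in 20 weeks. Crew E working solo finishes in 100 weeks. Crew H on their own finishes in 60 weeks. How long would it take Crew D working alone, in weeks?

300/7 weeks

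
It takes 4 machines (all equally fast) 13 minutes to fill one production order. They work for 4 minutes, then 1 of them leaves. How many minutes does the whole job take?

16 minutes

One machine does 1/52 of the job per minute.
After 4 minutes with 4 machines, 4/13 is done (9/13 left).
With 3 machines the rate is 3/52, so the rest takes 9/13 ÷ 3/52 = 12 minutes.
Total = 4 + 12 = 16 minutes.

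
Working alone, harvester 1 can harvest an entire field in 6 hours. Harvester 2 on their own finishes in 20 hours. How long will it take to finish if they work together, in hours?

60/13 hours

With two workers the combined time is the product over the sum: 6·20/(6+20) = 120/26 = 60/13 hours.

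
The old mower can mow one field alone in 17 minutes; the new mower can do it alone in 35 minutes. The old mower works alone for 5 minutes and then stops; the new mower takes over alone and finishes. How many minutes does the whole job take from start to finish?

505/17 minutes

In 5 minutes the old mower does 5/17 of the job, leaving 12/17.
The new mower works at 1/35 per minute, so finishing takes 12/17 ÷ 1/35 = 420/17 minutes.
Total time = 5 + 420/17 = 505/17 minutes.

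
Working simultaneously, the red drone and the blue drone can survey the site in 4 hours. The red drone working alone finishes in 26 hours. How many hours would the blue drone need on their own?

52/11 hours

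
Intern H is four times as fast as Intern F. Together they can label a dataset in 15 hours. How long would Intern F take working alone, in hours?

Let Intern F's rate be r; then Intern H's rate is 4r, so together (4 + 1)r = 5r = 1/15.
Thus r = 1/75 per hour.
Intern F alone: 75 hours; Intern H alone: 75/4 hours.

75 hours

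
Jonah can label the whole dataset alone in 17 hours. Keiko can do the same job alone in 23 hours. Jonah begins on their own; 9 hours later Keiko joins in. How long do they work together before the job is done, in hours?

In the first 9 hours Jonah alone does 9/17 of the job, leaving 8/17.
Once everyone is working, combined rate: 1/17 + 1/23 = (23 + 17)/391 = 40/391 per hour.
Remaining 8/17 at 40/391 per hour takes 23/5 hours.

23/5 hours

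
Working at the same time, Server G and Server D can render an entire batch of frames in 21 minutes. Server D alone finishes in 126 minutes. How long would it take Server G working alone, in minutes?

Combined rate is 1/21 per minute.
Known contribution: 1/126 per minute.
So Server G's rate is 1/21 − 1/126 = 5/126, meaning 126/5 minutes alone.

126/5 minutes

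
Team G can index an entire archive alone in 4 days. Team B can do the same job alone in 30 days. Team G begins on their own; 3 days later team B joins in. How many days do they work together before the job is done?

In the first 3 days team G alone does 3/4 of the job, leaving 1/4.
Once everyone is working, combined rate: 1/4 + 1/30 = (15 + 2)/60 = 17/60 per day.
Remaining 1/4 at 17/60 per day takes 15/17 days.

15/17 days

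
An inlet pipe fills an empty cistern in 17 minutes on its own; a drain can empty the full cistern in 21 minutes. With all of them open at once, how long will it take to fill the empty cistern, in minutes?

Net rate = 1/17 − 1/21 = (21 − 17)/357 = 4/357 per minute.
Filling time = 1 ÷ (4/357) = 357/4 minutes.

357/4 minutes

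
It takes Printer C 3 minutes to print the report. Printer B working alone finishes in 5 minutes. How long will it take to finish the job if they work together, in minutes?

15/8 minutes

Combined rate: 1/3 + 1/5 = (5 + 3)/15 = 8/15 per minute.
Time = 1 ÷ (8/15) = 15/8 minutes.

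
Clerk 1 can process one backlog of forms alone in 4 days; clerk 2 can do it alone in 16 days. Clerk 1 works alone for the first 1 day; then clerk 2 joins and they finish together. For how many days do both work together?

12/5 days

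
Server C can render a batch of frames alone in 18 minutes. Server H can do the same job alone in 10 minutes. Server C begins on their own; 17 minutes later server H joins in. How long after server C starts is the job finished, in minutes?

243/14 minutes

In the first 17 minutes server C alone does 17/18 of the job, leaving 1/18.
Once everyone is working, combined rate: 1/18 + 1/10 = (5 + 9)/90 = 14/90 = 7/45 per minute.
Remaining 1/18 at 7/45 per minute takes 5/14 minutes.
Total from the start = 17 + 5/14 = 243/14 minutes.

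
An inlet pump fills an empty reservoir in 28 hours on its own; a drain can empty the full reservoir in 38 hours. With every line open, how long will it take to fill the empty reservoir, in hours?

Net rate = 1/28 − 1/38 = (19 − 14)/532 = 5/532 per hour.
Filling time = 1 ÷ (5/532) = 532/5 hours.

532/5 hours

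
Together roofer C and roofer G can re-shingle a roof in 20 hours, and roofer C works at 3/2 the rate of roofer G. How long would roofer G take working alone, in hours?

Let roofer G's rate be r; then roofer C's rate is (3/2)r, so together (3/2 + 1)r = (5/2)r = 1/20.
Thus r = 1/50 per hour.
Roofer G alone: 50 hours; roofer C alone: 100/3 hours.

50 hours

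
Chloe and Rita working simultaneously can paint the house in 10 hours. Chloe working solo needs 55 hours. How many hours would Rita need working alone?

Combined rate is 1/10 per hour.
Known contribution: 1/55 per hour.
So Rita's rate is 1/10 − 1/55 = 9/110, meaning 110/9 hours alone.

110/9 hours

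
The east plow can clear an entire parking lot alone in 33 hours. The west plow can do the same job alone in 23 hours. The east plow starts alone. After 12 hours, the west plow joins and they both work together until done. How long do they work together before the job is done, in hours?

In the first 12 hours the east plow alone does 12/33 = 4/11 of the job, leaving 7/11.
Once everyone is working, combined rate: 1/33 + 1/23 = (23 + 33)/759 = 56/759 per hour.
Remaining 7/11 at 56/759 per hour takes 69/8 hours.

69/8 hours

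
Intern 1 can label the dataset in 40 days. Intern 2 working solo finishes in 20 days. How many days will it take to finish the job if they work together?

40/3 days

Combined rate: 1/40 + 1/20 = (1 + 2)/40 = 3/40 per day.
Time = 1 ÷ (3/40) = 40/3 days.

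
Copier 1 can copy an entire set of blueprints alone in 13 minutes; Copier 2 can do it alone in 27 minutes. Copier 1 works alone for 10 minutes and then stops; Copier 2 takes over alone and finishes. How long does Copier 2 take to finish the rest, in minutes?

81/13 minutes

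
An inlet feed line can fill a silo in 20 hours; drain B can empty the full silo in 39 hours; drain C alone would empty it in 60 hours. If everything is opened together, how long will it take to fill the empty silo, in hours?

Net rate = 1/20 − 1/39 − 1/60 = (39 − 20 − 13)/780 = 6/780 = 1/130 per hour.
Filling time = 1 ÷ (1/130) = 130 hours.

130 hours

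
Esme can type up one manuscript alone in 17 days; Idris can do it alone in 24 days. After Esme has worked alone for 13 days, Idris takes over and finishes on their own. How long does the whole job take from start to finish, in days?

In 13 days Esme does 13/17 of the job, leaving 4/17.
Idris works at 1/24 per day, so finishing takes 4/17 ÷ 1/24 = 96/17 days.
Total time = 13 + 96/17 = 317/17 days.

317/17 days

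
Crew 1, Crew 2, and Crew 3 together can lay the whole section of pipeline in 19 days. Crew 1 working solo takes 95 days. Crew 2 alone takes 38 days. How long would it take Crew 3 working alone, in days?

Combined rate is 1/19 per day.
Known contribution: 1/95 + 1/38 = (2 + 5)/190 = 7/190 per day.
So Crew 3's rate is 1/19 − 7/190 = 3/190, meaning 190/3 days alone.

190/3 days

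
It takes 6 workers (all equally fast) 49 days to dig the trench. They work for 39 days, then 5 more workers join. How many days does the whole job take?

489/11 days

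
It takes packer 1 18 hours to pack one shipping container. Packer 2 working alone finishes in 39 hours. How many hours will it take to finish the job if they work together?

234/19 hours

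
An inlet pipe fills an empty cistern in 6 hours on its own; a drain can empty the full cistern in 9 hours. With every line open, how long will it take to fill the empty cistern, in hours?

Net rate = 1/6 − 1/9 = (3 − 2)/18 = 1/18 per hour.
Filling time = 1 ÷ (1/18) = 18 hours.

18 hours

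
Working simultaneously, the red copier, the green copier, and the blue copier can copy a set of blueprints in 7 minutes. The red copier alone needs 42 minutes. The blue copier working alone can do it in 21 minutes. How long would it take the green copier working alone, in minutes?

14 minutes

Combined rate is 1/7 per minute.
Known contribution: 1/42 + 1/21 = (1 + 2)/42 = 3/42 = 1/14 per minute.
So the green copier's rate is 1/7 − 1/14 = 1/14, meaning 14 minutes alone.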